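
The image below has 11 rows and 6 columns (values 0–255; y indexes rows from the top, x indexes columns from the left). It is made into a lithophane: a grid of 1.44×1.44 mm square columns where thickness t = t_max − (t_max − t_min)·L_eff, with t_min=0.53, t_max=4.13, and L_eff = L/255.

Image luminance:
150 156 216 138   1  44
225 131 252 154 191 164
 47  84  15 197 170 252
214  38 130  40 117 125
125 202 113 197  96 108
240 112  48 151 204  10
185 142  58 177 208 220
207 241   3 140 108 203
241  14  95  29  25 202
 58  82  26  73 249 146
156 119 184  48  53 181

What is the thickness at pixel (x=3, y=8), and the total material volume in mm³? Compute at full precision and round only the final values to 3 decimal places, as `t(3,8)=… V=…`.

t(3,8)=3.721 V=309.657

span = t_max - t_min = 4.13 - 0.53 = 3.600
L(3,8) = 29, L_eff = 29/255 = 0.113725
t(3,8) = 4.13 - 3.600·0.113725 = 3.721
Σt over all 11·6 pixels = 126933/850 ≈ 149.3329412
V = pitch²·Σt = 1.44²·126933/850 = 309.657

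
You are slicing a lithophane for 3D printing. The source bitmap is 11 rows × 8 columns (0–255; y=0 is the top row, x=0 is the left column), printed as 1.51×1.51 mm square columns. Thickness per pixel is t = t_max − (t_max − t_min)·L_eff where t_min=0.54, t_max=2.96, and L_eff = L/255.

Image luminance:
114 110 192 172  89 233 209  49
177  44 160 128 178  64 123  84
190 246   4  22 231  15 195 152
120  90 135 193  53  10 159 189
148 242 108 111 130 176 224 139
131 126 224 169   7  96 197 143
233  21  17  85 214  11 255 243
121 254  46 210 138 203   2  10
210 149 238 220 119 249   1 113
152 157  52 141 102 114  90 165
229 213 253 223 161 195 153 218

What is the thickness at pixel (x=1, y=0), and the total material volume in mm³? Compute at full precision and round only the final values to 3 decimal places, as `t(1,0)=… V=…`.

t(1,0)=1.916 V=323.849

span = t_max - t_min = 2.96 - 0.54 = 2.420
L(1,0) = 110, L_eff = 110/255 = 0.431373
t(1,0) = 2.96 - 2.420·0.431373 = 1.916
Σt over all 11·8 pixels = 1810919/12750 ≈ 142.0328627
V = pitch²·Σt = 1.51²·1810919/12750 = 323.849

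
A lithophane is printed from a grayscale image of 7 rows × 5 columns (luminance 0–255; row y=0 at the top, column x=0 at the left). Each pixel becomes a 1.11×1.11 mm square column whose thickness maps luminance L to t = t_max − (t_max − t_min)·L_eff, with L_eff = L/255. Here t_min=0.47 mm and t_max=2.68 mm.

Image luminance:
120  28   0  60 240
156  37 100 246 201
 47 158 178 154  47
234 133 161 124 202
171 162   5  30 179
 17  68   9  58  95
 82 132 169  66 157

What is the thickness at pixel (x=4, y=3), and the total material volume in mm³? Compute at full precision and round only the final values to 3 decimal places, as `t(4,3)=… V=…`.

span = t_max - t_min = 2.68 - 0.47 = 2.210
L(4,3) = 202, L_eff = 202/255 = 0.792157
t(4,3) = 2.68 - 2.210·0.792157 = 0.929
Σt over all 7·5 pixels = 58.908
V = pitch²·Σt = 1.11²·58.908 = 72.581

t(4,3)=0.929 V=72.581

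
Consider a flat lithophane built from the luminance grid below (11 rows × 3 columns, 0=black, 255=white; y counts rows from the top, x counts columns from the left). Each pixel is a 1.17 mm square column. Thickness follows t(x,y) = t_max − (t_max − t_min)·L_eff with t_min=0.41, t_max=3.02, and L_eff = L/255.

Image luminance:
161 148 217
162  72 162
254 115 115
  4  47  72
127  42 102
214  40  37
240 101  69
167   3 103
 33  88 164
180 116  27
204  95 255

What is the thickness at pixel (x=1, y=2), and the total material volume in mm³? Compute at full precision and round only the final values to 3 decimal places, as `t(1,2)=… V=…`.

t(1,2)=1.843 V=81.277

span = t_max - t_min = 3.02 - 0.41 = 2.610
L(1,2) = 115, L_eff = 115/255 = 0.450980
t(1,2) = 3.02 - 2.610·0.450980 = 1.843
Σt over all 11·3 pixels = 252339/4250 ≈ 59.3738824
V = pitch²·Σt = 1.17²·252339/4250 = 81.277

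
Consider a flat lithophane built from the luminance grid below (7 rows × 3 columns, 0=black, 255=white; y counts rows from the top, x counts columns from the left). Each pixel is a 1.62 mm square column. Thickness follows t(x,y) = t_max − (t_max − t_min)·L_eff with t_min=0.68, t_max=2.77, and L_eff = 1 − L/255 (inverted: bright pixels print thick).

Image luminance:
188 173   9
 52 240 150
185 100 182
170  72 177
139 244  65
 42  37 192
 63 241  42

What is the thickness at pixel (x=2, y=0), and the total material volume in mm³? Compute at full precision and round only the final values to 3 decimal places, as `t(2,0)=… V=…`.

t(2,0)=0.754 V=96.908

span = t_max - t_min = 2.77 - 0.68 = 2.090
L(2,0) = 9, L_eff = 1 - 9/255 = 0.964706 (inverted)
t(2,0) = 2.77 - 2.090·0.964706 = 0.754
Σt over all 7·3 pixels = 313869/8500 ≈ 36.9257647
V = pitch²·Σt = 1.62²·313869/8500 = 96.908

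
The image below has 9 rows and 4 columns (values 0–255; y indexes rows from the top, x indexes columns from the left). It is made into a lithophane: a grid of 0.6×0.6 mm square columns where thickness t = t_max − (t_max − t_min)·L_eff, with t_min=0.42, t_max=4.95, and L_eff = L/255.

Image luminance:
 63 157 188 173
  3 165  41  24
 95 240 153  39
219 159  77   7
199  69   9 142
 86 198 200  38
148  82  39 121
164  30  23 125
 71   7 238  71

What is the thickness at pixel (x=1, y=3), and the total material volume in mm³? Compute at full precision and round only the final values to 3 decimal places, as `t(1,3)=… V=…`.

span = t_max - t_min = 4.95 - 0.42 = 4.530
L(1,3) = 159, L_eff = 159/255 = 0.623529
t(1,3) = 4.95 - 4.530·0.623529 = 2.125
Σt over all 9·4 pixels = 931387/8500 ≈ 109.5749412
V = pitch²·Σt = 0.6²·931387/8500 = 39.447

t(1,3)=2.125 V=39.447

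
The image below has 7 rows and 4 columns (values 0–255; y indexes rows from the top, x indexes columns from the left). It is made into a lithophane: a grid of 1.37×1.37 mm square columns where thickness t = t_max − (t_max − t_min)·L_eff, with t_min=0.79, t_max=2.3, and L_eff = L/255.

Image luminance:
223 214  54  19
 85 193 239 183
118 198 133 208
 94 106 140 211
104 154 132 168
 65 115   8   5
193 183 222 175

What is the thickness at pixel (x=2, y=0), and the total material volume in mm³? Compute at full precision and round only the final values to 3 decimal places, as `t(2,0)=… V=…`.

t(2,0)=1.980 V=77.060

span = t_max - t_min = 2.3 - 0.79 = 1.510
L(2,0) = 54, L_eff = 54/255 = 0.211765
t(2,0) = 2.3 - 1.510·0.211765 = 1.980
Σt over all 7·4 pixels = 174493/4250 ≈ 41.0571765
V = pitch²·Σt = 1.37²·174493/4250 = 77.060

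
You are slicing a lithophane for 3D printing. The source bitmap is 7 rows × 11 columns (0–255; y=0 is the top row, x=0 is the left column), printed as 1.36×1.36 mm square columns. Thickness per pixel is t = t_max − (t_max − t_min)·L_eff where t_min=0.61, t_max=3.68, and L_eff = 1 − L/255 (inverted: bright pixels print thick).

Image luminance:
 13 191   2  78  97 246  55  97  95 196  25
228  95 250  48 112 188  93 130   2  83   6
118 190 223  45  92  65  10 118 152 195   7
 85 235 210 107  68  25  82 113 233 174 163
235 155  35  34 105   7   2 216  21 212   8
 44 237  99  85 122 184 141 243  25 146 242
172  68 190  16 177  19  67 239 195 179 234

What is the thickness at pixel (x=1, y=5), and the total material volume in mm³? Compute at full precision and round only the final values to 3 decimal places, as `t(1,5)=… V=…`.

t(1,5)=3.463 V=291.605

span = t_max - t_min = 3.68 - 0.61 = 3.070
L(1,5) = 237, L_eff = 1 - 237/255 = 0.070588 (inverted)
t(1,5) = 3.68 - 3.070·0.070588 = 3.463
Σt over all 7·11 pixels = 4020293/25500 ≈ 157.6585490
V = pitch²·Σt = 1.36²·4020293/25500 = 291.605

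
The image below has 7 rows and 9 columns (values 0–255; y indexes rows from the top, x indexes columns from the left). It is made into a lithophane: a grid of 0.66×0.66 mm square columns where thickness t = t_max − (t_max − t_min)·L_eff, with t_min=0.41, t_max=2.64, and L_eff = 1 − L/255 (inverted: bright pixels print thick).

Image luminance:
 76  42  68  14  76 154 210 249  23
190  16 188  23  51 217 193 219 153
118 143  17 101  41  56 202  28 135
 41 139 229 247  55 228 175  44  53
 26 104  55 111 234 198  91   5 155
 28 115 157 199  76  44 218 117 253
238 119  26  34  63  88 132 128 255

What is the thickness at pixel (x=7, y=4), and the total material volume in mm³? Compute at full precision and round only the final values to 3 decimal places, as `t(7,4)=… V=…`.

span = t_max - t_min = 2.64 - 0.41 = 2.230
L(7,4) = 5, L_eff = 1 - 5/255 = 0.980392 (inverted)
t(7,4) = 2.64 - 2.230·0.980392 = 0.454
Σt over all 7·9 pixels = 1163687/12750 ≈ 91.2695686
V = pitch²·Σt = 0.66²·1163687/12750 = 39.757

t(7,4)=0.454 V=39.757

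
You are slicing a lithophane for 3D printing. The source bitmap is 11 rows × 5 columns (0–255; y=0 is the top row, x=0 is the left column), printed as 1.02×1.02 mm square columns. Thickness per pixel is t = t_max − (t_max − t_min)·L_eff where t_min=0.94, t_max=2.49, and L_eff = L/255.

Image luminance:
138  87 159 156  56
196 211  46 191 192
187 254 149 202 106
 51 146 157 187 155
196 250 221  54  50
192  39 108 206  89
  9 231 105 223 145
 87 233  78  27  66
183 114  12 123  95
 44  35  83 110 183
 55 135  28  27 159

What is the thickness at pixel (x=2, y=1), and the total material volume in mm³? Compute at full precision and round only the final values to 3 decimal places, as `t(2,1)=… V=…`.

span = t_max - t_min = 2.49 - 0.94 = 1.550
L(2,1) = 46, L_eff = 46/255 = 0.180392
t(2,1) = 2.49 - 1.550·0.180392 = 2.210
Σt over all 11·5 pixels = 14141/150 ≈ 94.2733333
V = pitch²·Σt = 1.02²·14141/150 = 98.082

t(2,1)=2.210 V=98.082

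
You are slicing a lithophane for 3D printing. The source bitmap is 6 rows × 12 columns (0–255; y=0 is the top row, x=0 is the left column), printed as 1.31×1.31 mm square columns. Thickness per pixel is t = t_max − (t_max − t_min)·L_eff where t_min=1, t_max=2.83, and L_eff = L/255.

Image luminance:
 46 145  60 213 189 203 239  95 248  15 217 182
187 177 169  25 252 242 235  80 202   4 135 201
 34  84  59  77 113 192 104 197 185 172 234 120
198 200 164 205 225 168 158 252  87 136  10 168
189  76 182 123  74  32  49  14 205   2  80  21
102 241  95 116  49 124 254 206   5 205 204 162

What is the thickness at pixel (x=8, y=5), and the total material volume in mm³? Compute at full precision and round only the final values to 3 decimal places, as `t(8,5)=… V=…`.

span = t_max - t_min = 2.83 - 1 = 1.830
L(8,5) = 5, L_eff = 5/255 = 0.019608
t(8,5) = 2.83 - 1.830·0.019608 = 2.794
Σt over all 6·12 pixels = 1115067/8500 ≈ 131.1843529
V = pitch²·Σt = 1.31²·1115067/8500 = 225.125

t(8,5)=2.794 V=225.125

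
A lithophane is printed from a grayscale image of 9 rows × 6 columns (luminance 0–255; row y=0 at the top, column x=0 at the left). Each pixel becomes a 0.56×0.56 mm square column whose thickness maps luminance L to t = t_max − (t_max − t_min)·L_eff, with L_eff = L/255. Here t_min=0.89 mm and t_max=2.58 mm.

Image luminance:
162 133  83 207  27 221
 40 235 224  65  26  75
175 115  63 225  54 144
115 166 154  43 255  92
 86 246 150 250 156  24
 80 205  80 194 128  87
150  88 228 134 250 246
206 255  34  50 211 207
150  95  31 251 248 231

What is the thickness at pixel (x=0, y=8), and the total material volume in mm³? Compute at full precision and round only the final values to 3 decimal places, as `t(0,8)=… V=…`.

t(0,8)=1.586 V=27.376

span = t_max - t_min = 2.58 - 0.89 = 1.690
L(0,8) = 150, L_eff = 150/255 = 0.588235
t(0,8) = 2.58 - 1.690·0.588235 = 1.586
Σt over all 9·6 pixels = 222601/2550 ≈ 87.2945098
V = pitch²·Σt = 0.56²·222601/2550 = 27.376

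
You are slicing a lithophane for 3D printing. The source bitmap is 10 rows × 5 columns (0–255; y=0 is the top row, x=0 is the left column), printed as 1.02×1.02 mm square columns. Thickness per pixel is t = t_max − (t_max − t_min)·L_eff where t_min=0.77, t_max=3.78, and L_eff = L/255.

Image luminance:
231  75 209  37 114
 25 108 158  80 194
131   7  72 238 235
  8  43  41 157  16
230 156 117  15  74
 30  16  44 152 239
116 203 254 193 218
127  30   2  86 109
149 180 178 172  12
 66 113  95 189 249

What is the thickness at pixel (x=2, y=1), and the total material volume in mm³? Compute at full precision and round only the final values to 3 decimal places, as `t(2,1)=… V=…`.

t(2,1)=1.915 V=123.037

span = t_max - t_min = 3.78 - 0.77 = 3.010
L(2,1) = 158, L_eff = 158/255 = 0.619608
t(2,1) = 3.78 - 3.010·0.619608 = 1.915
Σt over all 10·5 pixels = 3015607/25500 ≈ 118.2590980
V = pitch²·Σt = 1.02²·3015607/25500 = 123.037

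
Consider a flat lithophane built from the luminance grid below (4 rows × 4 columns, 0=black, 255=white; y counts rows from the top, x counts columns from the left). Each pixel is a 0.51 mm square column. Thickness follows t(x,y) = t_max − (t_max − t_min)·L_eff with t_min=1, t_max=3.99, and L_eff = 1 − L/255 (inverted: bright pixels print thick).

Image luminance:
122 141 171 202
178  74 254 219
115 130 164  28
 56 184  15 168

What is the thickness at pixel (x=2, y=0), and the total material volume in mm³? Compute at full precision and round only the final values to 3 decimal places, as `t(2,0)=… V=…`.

t(2,0)=3.005 V=10.935

span = t_max - t_min = 3.99 - 1 = 2.990
L(2,0) = 171, L_eff = 1 - 171/255 = 0.329412 (inverted)
t(2,0) = 3.99 - 2.990·0.329412 = 3.005
Σt over all 4·4 pixels = 1072079/25500 ≈ 42.0423137
V = pitch²·Σt = 0.51²·1072079/25500 = 10.935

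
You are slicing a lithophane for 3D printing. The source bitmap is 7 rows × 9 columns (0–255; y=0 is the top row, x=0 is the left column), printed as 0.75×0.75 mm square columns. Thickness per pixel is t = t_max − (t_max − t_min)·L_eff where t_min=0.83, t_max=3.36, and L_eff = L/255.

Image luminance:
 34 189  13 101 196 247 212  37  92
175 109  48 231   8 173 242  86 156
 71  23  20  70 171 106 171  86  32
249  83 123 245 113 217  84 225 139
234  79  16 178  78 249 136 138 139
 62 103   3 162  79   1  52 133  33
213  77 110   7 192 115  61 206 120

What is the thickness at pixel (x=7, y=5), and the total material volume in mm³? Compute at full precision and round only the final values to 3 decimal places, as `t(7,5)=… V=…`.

span = t_max - t_min = 3.36 - 0.83 = 2.530
L(7,5) = 133, L_eff = 133/255 = 0.521569
t(7,5) = 3.36 - 2.530·0.521569 = 2.040
Σt over all 7·9 pixels = 3486931/25500 ≈ 136.7423922
V = pitch²·Σt = 0.75²·3486931/25500 = 76.918

t(7,5)=2.040 V=76.918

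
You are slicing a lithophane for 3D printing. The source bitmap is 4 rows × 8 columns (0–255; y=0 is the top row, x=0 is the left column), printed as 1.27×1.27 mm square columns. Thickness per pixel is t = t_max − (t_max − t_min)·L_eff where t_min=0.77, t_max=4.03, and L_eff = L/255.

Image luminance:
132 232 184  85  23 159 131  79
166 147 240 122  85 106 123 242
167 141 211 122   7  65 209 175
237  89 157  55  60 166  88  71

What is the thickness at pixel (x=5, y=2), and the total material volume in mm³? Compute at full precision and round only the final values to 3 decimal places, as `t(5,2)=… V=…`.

span = t_max - t_min = 4.03 - 0.77 = 3.260
L(5,2) = 65, L_eff = 65/255 = 0.254902
t(5,2) = 4.03 - 3.260·0.254902 = 3.199
Σt over all 4·8 pixels = 473626/6375 ≈ 74.2942745
V = pitch²·Σt = 1.27²·473626/6375 = 119.829

t(5,2)=3.199 V=119.829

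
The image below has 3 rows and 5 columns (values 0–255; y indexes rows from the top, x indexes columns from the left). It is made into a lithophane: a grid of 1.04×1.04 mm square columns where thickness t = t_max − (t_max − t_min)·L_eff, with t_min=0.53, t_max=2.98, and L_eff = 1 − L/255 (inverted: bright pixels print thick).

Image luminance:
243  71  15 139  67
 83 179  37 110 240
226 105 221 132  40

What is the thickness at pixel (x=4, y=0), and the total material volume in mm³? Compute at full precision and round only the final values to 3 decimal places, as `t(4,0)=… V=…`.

span = t_max - t_min = 2.98 - 0.53 = 2.450
L(4,0) = 67, L_eff = 1 - 67/255 = 0.737255 (inverted)
t(4,0) = 2.98 - 2.450·0.737255 = 1.174
Σt over all 3·5 pixels = 44679/1700 ≈ 26.2817647
V = pitch²·Σt = 1.04²·44679/1700 = 28.426

t(4,0)=1.174 V=28.426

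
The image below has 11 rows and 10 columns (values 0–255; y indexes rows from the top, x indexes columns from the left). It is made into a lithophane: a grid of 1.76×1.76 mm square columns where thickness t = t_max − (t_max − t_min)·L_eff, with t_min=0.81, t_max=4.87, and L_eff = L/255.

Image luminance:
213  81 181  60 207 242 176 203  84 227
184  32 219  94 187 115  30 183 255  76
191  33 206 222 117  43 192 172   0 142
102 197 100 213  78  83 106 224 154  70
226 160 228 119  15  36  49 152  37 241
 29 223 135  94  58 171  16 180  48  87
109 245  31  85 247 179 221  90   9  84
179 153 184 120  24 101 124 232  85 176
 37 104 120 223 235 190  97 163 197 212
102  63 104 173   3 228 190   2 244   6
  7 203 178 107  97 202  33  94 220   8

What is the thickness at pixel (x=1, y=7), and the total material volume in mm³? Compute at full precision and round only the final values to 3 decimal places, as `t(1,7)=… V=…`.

t(1,7)=2.434 V=943.376

span = t_max - t_min = 4.87 - 0.81 = 4.060
L(1,7) = 153, L_eff = 153/255 = 0.600000
t(1,7) = 4.87 - 4.060·0.600000 = 2.434
Σt over all 11·10 pixels = 228413/750 ≈ 304.5506667
V = pitch²·Σt = 1.76²·228413/750 = 943.376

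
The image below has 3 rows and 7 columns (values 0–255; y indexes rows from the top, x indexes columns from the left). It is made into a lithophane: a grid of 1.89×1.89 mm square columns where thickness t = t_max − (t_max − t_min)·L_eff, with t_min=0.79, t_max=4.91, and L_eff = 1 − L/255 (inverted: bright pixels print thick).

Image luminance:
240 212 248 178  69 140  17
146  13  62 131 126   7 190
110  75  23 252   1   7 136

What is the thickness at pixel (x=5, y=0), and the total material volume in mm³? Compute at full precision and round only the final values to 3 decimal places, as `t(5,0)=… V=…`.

t(5,0)=3.052 V=196.793

span = t_max - t_min = 4.91 - 0.79 = 4.120
L(5,0) = 140, L_eff = 1 - 140/255 = 0.450980 (inverted)
t(5,0) = 4.91 - 4.120·0.450980 = 3.052
Σt over all 3·7 pixels = 1404841/25500 ≈ 55.0918039
V = pitch²·Σt = 1.89²·1404841/25500 = 196.793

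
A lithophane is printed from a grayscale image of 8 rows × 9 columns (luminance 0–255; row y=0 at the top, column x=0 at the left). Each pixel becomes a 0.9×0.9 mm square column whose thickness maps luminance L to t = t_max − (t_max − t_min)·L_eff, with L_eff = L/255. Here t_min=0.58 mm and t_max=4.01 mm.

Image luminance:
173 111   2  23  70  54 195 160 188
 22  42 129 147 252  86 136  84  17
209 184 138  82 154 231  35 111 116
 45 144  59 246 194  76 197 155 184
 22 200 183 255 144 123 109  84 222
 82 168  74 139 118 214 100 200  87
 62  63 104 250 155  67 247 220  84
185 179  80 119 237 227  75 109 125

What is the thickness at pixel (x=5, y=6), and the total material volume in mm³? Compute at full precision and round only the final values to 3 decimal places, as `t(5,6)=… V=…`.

span = t_max - t_min = 4.01 - 0.58 = 3.430
L(5,6) = 67, L_eff = 67/255 = 0.262745
t(5,6) = 4.01 - 3.430·0.262745 = 3.109
Σt over all 8·9 pixels = 4082251/25500 ≈ 160.0882745
V = pitch²·Σt = 0.9²·4082251/25500 = 129.672

t(5,6)=3.109 V=129.672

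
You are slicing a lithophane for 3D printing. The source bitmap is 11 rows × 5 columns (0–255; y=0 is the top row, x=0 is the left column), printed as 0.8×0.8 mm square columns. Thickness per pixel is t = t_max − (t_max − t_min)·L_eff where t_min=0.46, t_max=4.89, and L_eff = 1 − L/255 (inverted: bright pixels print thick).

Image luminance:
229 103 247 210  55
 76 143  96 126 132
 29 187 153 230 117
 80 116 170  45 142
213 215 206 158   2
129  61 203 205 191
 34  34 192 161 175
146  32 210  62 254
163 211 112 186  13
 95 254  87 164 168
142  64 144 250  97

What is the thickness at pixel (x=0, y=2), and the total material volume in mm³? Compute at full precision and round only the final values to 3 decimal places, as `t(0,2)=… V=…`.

span = t_max - t_min = 4.89 - 0.46 = 4.430
L(0,2) = 29, L_eff = 1 - 29/255 = 0.886275 (inverted)
t(0,2) = 4.89 - 4.430·0.886275 = 0.964
Σt over all 11·5 pixels = 1354889/8500 ≈ 159.3987059
V = pitch²·Σt = 0.8²·1354889/8500 = 102.015

t(0,2)=0.964 V=102.015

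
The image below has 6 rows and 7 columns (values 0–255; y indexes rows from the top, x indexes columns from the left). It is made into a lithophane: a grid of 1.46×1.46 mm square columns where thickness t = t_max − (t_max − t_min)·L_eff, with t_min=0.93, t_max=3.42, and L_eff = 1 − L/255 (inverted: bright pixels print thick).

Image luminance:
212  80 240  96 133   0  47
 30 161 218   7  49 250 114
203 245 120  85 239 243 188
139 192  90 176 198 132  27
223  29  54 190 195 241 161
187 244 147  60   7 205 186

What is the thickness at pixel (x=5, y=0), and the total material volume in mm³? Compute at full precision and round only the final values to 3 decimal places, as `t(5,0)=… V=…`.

t(5,0)=0.930 V=209.042

span = t_max - t_min = 3.42 - 0.93 = 2.490
L(5,0) = 0, L_eff = 1 - 0/255 = 1.000000 (inverted)
t(5,0) = 3.42 - 2.490·1.000000 = 0.930
Σt over all 6·7 pixels = 833579/8500 ≈ 98.0681176
V = pitch²·Σt = 1.46²·833579/8500 = 209.042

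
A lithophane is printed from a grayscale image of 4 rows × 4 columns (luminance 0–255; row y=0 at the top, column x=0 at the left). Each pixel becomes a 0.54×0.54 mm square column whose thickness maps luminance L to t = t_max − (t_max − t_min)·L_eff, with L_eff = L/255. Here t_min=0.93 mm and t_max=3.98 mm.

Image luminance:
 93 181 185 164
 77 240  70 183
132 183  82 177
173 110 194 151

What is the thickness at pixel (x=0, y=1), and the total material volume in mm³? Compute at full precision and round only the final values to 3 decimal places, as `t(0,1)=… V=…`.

span = t_max - t_min = 3.98 - 0.93 = 3.050
L(0,1) = 77, L_eff = 77/255 = 0.301961
t(0,1) = 3.98 - 3.050·0.301961 = 3.059
Σt over all 4·4 pixels = 178673/5100 ≈ 35.0339216
V = pitch²·Σt = 0.54²·178673/5100 = 10.216

t(0,1)=3.059 V=10.216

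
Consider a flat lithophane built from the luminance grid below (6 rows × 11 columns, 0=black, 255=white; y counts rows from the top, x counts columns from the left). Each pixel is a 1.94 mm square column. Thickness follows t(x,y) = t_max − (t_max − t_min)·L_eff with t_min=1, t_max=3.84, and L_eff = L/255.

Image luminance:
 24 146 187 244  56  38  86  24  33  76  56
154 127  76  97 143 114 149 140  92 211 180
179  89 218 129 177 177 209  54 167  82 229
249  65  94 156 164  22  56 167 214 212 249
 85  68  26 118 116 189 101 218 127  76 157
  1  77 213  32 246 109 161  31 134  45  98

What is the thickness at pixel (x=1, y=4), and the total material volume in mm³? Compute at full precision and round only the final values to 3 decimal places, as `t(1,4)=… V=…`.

span = t_max - t_min = 3.84 - 1 = 2.840
L(1,4) = 68, L_eff = 68/255 = 0.266667
t(1,4) = 3.84 - 2.840·0.266667 = 3.083
Σt over all 6·11 pixels = 1030711/6375 ≈ 161.6801569
V = pitch²·Σt = 1.94²·1030711/6375 = 608.499

t(1,4)=3.083 V=608.499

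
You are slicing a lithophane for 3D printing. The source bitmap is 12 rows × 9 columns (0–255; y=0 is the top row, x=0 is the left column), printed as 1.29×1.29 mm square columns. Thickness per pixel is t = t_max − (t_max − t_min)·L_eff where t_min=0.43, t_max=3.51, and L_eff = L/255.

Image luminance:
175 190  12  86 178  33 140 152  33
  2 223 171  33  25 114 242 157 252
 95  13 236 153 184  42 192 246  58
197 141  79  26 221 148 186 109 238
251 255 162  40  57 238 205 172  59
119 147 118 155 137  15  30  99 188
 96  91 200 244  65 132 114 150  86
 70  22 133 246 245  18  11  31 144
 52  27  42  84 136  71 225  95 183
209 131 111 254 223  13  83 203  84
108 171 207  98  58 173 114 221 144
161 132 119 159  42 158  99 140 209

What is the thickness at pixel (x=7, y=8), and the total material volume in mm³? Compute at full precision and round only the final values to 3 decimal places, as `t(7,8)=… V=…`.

t(7,8)=2.363 V=348.104

span = t_max - t_min = 3.51 - 0.43 = 3.080
L(7,8) = 95, L_eff = 95/255 = 0.372549
t(7,8) = 3.51 - 3.080·0.372549 = 2.363
Σt over all 12·9 pixels = 1333553/6375 ≈ 209.1847843
V = pitch²·Σt = 1.29²·1333553/6375 = 348.104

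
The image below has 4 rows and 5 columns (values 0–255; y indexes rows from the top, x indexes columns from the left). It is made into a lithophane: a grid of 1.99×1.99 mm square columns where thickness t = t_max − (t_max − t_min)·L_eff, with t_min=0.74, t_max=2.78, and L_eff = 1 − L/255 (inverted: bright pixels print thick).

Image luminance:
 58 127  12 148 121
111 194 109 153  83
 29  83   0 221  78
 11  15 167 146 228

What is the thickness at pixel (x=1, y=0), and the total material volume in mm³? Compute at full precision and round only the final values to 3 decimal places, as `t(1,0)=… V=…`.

t(1,0)=1.756 V=124.949

span = t_max - t_min = 2.78 - 0.74 = 2.040
L(1,0) = 127, L_eff = 1 - 127/255 = 0.501961 (inverted)
t(1,0) = 2.78 - 2.040·0.501961 = 1.756
Σt over all 4·5 pixels = 31.552
V = pitch²·Σt = 1.99²·31.552 = 124.949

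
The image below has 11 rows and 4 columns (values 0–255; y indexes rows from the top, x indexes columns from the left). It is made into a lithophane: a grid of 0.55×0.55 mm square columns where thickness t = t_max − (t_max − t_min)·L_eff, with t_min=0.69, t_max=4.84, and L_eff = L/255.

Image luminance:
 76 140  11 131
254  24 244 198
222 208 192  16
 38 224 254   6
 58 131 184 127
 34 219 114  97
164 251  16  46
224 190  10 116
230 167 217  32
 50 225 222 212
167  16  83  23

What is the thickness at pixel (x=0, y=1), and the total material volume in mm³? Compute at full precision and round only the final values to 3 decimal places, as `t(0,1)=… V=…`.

span = t_max - t_min = 4.84 - 0.69 = 4.150
L(0,1) = 254, L_eff = 254/255 = 0.996078
t(0,1) = 4.84 - 4.150·0.996078 = 0.706
Σt over all 11·4 pixels = 599467/5100 ≈ 117.5425490
V = pitch²·Σt = 0.55²·599467/5100 = 35.557

t(0,1)=0.706 V=35.557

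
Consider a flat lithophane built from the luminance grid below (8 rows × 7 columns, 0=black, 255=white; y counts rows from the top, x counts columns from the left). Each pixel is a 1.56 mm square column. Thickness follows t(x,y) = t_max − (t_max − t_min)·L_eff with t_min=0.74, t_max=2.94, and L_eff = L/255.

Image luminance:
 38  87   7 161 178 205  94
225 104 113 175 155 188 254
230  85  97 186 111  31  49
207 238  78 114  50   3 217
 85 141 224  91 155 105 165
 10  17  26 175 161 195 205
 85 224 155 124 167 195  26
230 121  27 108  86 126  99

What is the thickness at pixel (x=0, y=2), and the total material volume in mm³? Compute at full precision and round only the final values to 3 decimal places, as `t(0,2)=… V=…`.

span = t_max - t_min = 2.94 - 0.74 = 2.200
L(0,2) = 230, L_eff = 230/255 = 0.901961
t(0,2) = 2.94 - 2.200·0.901961 = 0.956
Σt over all 8·7 pixels = 7684/75 ≈ 102.4533333
V = pitch²·Σt = 1.56²·7684/75 = 249.330

t(0,2)=0.956 V=249.330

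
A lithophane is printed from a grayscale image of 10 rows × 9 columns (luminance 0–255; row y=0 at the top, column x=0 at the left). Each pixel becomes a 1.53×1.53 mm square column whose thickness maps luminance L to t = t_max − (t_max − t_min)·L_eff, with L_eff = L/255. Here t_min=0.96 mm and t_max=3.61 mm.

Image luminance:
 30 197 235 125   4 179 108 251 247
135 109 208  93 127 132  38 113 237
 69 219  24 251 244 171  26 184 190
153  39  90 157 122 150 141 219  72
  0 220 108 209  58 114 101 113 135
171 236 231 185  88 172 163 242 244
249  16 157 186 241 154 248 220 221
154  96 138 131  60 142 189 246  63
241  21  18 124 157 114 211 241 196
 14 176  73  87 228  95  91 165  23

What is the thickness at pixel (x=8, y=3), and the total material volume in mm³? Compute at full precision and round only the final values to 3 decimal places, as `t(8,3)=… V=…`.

span = t_max - t_min = 3.61 - 0.96 = 2.650
L(8,3) = 72, L_eff = 72/255 = 0.282353
t(8,3) = 3.61 - 2.650·0.282353 = 2.862
Σt over all 10·9 pixels = 64303/340 ≈ 189.1264706
V = pitch²·Σt = 1.53²·64303/340 = 442.726

t(8,3)=2.862 V=442.726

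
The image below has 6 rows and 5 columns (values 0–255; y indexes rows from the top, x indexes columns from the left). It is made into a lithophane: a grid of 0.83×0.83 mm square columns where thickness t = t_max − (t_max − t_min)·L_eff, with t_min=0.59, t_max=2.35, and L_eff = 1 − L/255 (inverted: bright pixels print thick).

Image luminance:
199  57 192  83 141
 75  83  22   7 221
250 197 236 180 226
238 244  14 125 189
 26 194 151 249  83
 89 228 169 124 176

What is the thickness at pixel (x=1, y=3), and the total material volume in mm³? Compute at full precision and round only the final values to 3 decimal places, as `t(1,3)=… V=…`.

t(1,3)=2.274 V=33.438

span = t_max - t_min = 2.35 - 0.59 = 1.760
L(1,3) = 244, L_eff = 1 - 244/255 = 0.043137 (inverted)
t(1,3) = 2.35 - 1.760·0.043137 = 2.274
Σt over all 6·5 pixels = 618859/12750 ≈ 48.5379608
V = pitch²·Σt = 0.83²·618859/12750 = 33.438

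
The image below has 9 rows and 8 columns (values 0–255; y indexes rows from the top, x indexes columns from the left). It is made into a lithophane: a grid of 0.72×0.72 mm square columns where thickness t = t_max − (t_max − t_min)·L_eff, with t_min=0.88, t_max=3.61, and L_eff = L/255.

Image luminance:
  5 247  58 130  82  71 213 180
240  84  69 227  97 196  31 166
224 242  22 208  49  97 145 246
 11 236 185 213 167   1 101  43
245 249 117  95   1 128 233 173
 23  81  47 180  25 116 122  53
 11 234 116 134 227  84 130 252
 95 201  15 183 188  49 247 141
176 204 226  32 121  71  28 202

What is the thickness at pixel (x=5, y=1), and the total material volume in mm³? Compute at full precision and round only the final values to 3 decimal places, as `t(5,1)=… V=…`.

t(5,1)=1.512 V=81.791

span = t_max - t_min = 3.61 - 0.88 = 2.730
L(5,1) = 196, L_eff = 196/255 = 0.768627
t(5,1) = 3.61 - 2.730·0.768627 = 1.512
Σt over all 9·8 pixels = 1341089/8500 ≈ 157.7751765
V = pitch²·Σt = 0.72²·1341089/8500 = 81.791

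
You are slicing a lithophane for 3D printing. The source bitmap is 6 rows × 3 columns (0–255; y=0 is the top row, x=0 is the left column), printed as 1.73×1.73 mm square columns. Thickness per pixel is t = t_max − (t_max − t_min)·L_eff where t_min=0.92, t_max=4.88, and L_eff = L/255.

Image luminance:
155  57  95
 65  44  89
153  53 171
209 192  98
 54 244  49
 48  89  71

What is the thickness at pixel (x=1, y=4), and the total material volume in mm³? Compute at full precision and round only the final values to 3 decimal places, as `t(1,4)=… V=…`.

span = t_max - t_min = 4.88 - 0.92 = 3.960
L(1,4) = 244, L_eff = 244/255 = 0.956863
t(1,4) = 4.88 - 3.960·0.956863 = 1.091
Σt over all 6·3 pixels = 122772/2125 ≈ 57.7750588
V = pitch²·Σt = 1.73²·122772/2125 = 172.915

t(1,4)=1.091 V=172.915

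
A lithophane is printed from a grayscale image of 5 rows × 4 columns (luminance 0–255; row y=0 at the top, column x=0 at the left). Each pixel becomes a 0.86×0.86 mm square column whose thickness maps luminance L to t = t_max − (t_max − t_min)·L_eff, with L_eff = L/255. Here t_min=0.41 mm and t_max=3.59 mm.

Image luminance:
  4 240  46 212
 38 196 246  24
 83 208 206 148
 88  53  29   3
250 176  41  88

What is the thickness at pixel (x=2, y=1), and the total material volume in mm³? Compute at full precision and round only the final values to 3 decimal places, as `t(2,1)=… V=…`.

span = t_max - t_min = 3.59 - 0.41 = 3.180
L(2,1) = 246, L_eff = 246/255 = 0.964706
t(2,1) = 3.59 - 3.180·0.964706 = 0.522
Σt over all 5·4 pixels = 179063/4250 ≈ 42.1324706
V = pitch²·Σt = 0.86²·179063/4250 = 31.161

t(2,1)=0.522 V=31.161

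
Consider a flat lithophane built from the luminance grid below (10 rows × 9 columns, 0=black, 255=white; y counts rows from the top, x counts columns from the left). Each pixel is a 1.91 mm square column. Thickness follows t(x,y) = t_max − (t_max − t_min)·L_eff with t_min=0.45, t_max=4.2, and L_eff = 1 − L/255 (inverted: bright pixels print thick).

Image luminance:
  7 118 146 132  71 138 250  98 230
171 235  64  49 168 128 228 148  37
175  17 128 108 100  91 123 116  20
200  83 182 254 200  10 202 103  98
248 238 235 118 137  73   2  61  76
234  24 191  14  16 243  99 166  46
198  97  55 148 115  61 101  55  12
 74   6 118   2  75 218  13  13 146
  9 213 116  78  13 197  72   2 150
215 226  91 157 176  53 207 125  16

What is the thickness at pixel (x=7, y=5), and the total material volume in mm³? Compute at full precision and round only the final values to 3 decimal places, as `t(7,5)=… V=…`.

span = t_max - t_min = 4.2 - 0.45 = 3.750
L(7,5) = 166, L_eff = 1 - 166/255 = 0.349020 (inverted)
t(7,5) = 4.2 - 3.750·0.349020 = 2.891
Σt over all 10·9 pixels = 194.5
V = pitch²·Σt = 1.91²·194.5 = 709.555

t(7,5)=2.891 V=709.555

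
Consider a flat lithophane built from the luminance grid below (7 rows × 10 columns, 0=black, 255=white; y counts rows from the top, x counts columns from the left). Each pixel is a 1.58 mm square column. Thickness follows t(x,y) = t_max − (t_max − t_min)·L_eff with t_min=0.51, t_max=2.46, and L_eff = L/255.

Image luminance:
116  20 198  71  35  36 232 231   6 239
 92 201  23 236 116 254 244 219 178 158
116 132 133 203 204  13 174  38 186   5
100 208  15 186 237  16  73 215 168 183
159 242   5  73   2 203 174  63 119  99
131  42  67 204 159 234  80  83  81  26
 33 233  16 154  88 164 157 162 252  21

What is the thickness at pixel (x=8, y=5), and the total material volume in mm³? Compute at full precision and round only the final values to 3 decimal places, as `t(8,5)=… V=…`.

t(8,5)=1.841 V=257.382

span = t_max - t_min = 2.46 - 0.51 = 1.950
L(8,5) = 81, L_eff = 81/255 = 0.317647
t(8,5) = 2.46 - 1.950·0.317647 = 1.841
Σt over all 7·10 pixels = 43818/425 ≈ 103.1011765
V = pitch²·Σt = 1.58²·43818/425 = 257.382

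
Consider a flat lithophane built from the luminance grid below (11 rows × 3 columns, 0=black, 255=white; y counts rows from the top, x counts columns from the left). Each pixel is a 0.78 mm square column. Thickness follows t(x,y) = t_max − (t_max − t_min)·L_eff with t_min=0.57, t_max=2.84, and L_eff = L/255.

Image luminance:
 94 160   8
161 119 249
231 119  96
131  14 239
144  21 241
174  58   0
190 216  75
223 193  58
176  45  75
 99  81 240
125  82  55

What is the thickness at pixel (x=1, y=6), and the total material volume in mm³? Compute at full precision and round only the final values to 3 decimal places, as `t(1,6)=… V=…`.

t(1,6)=0.917 V=34.316

span = t_max - t_min = 2.84 - 0.57 = 2.270
L(1,6) = 216, L_eff = 216/255 = 0.847059
t(1,6) = 2.84 - 2.270·0.847059 = 0.917
Σt over all 11·3 pixels = 359569/6375 ≈ 56.4029804
V = pitch²·Σt = 0.78²·359569/6375 = 34.316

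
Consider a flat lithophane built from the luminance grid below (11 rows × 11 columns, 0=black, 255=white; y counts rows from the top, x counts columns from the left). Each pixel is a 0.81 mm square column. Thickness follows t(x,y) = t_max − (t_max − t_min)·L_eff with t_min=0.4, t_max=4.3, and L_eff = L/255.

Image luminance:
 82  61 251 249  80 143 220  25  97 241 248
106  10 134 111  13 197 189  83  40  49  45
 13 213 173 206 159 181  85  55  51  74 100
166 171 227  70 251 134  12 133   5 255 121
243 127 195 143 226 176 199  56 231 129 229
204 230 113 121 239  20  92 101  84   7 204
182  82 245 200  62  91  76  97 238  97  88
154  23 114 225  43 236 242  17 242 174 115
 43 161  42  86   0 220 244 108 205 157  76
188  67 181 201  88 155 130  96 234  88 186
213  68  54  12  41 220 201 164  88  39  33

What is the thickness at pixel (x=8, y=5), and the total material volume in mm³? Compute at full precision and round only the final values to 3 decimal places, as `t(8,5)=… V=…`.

span = t_max - t_min = 4.3 - 0.4 = 3.900
L(8,5) = 84, L_eff = 84/255 = 0.329412
t(8,5) = 4.3 - 3.900·0.329412 = 3.015
Σt over all 11·11 pixels = 46773/170 ≈ 275.1352941
V = pitch²·Σt = 0.81²·46773/170 = 180.516

t(8,5)=3.015 V=180.516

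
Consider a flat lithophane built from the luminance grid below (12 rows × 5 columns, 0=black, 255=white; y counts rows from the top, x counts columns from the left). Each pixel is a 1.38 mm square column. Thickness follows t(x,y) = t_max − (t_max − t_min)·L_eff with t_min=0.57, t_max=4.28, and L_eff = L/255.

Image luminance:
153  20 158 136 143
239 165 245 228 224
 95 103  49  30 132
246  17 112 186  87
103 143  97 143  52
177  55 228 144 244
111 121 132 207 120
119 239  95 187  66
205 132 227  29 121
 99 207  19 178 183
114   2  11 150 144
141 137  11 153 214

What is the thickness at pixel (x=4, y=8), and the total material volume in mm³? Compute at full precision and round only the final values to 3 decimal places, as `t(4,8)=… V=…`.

t(4,8)=2.520 V=266.617

span = t_max - t_min = 4.28 - 0.57 = 3.710
L(4,8) = 121, L_eff = 121/255 = 0.474510
t(4,8) = 4.28 - 3.710·0.474510 = 2.520
Σt over all 12·5 pixels = 297501/2125 ≈ 140.0004706
V = pitch²·Σt = 1.38²·297501/2125 = 266.617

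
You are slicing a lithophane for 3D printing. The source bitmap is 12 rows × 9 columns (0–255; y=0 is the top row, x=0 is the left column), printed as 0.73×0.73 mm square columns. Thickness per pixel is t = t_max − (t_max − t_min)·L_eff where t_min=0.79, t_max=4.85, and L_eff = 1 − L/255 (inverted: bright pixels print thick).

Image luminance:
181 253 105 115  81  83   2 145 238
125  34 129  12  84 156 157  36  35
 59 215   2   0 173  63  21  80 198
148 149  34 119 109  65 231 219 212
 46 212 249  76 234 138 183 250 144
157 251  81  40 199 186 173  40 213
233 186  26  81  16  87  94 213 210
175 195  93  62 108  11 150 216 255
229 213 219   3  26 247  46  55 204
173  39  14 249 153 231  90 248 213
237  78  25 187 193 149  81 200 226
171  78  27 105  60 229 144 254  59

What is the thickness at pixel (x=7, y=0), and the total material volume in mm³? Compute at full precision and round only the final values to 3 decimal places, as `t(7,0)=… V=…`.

span = t_max - t_min = 4.85 - 0.79 = 4.060
L(7,0) = 145, L_eff = 1 - 145/255 = 0.431373 (inverted)
t(7,0) = 4.85 - 4.060·0.431373 = 3.099
Σt over all 12·9 pixels = 2016274/6375 ≈ 316.2782745
V = pitch²·Σt = 0.73²·2016274/6375 = 168.545

t(7,0)=3.099 V=168.545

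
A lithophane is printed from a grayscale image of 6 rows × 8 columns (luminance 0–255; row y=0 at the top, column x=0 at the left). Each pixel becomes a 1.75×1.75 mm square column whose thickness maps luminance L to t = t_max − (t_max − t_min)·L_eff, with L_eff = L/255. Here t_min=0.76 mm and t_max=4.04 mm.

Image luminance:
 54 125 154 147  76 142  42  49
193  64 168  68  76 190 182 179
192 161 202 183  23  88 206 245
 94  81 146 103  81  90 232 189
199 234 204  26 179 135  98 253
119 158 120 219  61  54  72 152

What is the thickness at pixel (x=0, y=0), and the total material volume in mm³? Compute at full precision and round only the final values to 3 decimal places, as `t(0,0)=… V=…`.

t(0,0)=3.345 V=337.516

span = t_max - t_min = 4.04 - 0.76 = 3.280
L(0,0) = 54, L_eff = 54/255 = 0.211765
t(0,0) = 4.04 - 3.280·0.211765 = 3.345
Σt over all 6·8 pixels = 702584/6375 ≈ 110.2092549
V = pitch²·Σt = 1.75²·702584/6375 = 337.516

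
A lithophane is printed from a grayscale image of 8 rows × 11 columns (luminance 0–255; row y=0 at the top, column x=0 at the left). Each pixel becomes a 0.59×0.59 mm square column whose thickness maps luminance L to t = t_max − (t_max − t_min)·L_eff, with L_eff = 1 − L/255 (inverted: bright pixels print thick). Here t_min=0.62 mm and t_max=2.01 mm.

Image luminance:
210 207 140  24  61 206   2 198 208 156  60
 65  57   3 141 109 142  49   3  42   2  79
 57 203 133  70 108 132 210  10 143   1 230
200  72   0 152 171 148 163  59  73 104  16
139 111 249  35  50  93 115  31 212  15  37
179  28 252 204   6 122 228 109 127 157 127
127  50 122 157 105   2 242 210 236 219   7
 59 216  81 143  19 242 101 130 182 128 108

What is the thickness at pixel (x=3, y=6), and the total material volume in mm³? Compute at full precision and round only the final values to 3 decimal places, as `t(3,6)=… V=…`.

t(3,6)=1.476 V=38.216

span = t_max - t_min = 2.01 - 0.62 = 1.390
L(3,6) = 157, L_eff = 1 - 157/255 = 0.384314 (inverted)
t(3,6) = 2.01 - 1.390·0.384314 = 1.476
Σt over all 8·11 pixels = 933163/8500 ≈ 109.7838824
V = pitch²·Σt = 0.59²·933163/8500 = 38.216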